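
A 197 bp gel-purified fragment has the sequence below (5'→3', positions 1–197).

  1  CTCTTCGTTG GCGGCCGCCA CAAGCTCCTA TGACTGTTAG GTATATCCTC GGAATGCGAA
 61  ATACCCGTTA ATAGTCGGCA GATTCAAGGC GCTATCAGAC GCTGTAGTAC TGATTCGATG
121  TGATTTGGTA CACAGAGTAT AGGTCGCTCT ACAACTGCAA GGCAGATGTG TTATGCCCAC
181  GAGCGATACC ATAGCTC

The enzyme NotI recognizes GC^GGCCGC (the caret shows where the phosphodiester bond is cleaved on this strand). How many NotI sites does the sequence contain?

GCGGCCGC occurs starting at position 11.
NotI cuts at 1 site.

1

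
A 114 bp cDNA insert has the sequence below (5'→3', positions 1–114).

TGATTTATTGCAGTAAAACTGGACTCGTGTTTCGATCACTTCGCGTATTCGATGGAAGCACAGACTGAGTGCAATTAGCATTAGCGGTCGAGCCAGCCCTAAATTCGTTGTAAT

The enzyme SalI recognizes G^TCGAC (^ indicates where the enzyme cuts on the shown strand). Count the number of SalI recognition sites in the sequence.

0

No occurrence of GTCGAC is present in the sequence.
SalI does not cut: 0 sites.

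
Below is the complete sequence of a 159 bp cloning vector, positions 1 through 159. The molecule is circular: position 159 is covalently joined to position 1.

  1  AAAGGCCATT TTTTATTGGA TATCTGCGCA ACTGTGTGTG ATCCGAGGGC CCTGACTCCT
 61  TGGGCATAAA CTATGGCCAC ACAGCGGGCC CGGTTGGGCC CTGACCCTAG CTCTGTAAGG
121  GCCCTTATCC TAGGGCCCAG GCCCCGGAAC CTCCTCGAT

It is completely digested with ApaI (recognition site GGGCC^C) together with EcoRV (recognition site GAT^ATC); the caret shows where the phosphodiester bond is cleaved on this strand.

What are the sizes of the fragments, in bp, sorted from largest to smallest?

ApaI sites (GGGCCC) start at positions 47, 86, 96, 119, 133.
ApaI cuts after base 5 of each site (before the last base), so after positions 51, 90, 100, 123, 137.
The EcoRV site (GATATC) starts at position 19.
EcoRV cuts after base 3 of each site, so after position 21.
Combined cut positions: 21, 51, 90, 100, 123, 137.
Circular molecule, 6 cuts → 6 fragments:
  22–51 → 30 bp
  52–90 → 39 bp
  91–100 → 10 bp
  101–123 → 23 bp
  124–137 → 14 bp
  138–159 then 1–21 → 22 + 21 = 43 bp
Sorted largest to smallest: 43, 39, 30, 23, 14, 10 bp.

43, 39, 30, 23, 14, 10 bp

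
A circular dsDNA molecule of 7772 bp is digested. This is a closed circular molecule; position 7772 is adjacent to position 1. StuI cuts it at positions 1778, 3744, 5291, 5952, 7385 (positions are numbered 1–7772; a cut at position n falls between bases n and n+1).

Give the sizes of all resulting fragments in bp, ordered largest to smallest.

Circular molecule, 5 cuts → 5 fragments:
  3744 − 1778 = 1966 bp
  5291 − 3744 = 1547 bp
  5952 − 5291 = 661 bp
  7385 − 5952 = 1433 bp
  wrap: 7772 − 7385 + 1778 = 2165 bp
Sorted largest to smallest: 2165, 1966, 1547, 1433, 661 bp.

2165, 1966, 1547, 1433, 661 bp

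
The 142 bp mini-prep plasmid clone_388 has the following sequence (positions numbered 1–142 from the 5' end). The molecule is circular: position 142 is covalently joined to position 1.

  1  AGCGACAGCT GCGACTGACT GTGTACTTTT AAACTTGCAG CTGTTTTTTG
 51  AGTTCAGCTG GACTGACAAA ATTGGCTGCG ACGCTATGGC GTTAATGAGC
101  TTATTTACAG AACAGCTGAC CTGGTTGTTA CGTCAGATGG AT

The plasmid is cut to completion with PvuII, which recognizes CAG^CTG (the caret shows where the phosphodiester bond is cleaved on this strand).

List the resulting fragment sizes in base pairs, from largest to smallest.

58, 35, 32, 17 bp

PvuII sites (CAGCTG) start at positions 6, 38, 55, 113.
PvuII cuts after base 3 of each site, so after positions 8, 40, 57, 115.
Circular molecule, 4 cuts → 4 fragments:
  9–40 → 32 bp
  41–57 → 17 bp
  58–115 → 58 bp
  116–142 then 1–8 → 27 + 8 = 35 bp
Sorted largest to smallest: 58, 35, 32, 17 bp.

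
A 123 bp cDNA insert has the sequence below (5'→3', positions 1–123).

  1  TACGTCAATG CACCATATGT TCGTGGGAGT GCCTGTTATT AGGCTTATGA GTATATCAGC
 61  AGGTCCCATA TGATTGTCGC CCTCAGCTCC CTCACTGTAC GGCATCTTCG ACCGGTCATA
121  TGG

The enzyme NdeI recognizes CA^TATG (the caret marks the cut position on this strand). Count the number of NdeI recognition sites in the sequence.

3

CATATG occurs starting at positions 14, 67, 117.
NdeI cuts at 3 sites.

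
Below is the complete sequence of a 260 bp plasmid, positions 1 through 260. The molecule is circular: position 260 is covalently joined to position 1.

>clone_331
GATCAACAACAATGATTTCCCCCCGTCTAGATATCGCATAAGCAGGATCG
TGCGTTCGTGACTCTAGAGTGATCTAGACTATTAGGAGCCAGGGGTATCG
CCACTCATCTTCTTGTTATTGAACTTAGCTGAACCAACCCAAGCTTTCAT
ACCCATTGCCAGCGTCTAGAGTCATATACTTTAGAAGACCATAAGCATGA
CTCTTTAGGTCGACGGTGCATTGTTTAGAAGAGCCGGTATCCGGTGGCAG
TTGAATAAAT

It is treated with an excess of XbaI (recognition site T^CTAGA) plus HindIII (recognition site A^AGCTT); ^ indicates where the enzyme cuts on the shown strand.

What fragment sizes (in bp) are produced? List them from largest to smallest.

XbaI sites (TCTAGA) start at positions 26, 63, 73, 165.
XbaI cuts after the first base of each site, so after positions 26, 63, 73, 165.
The HindIII site (AAGCTT) starts at position 141.
HindIII cuts after the first base of each site, so after position 141.
Combined cut positions: 26, 63, 73, 141, 165.
Circular molecule, 5 cuts → 5 fragments:
  27–63 → 37 bp
  64–73 → 10 bp
  74–141 → 68 bp
  142–165 → 24 bp
  166–260 then 1–26 → 95 + 26 = 121 bp
Sorted largest to smallest: 121, 68, 37, 24, 10 bp.

121, 68, 37, 24, 10 bp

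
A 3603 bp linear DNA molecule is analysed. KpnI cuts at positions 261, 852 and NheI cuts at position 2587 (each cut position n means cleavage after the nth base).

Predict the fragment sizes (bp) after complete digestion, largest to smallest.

Combined cut positions (sorted): 261, 852, 2587.
Linear molecule, 3 cuts → 4 fragments:
  261 − 0 = 261 bp
  852 − 261 = 591 bp
  2587 − 852 = 1735 bp
  3603 − 2587 = 1016 bp
Sorted largest to smallest: 1735, 1016, 591, 261 bp.

1735, 1016, 591, 261 bp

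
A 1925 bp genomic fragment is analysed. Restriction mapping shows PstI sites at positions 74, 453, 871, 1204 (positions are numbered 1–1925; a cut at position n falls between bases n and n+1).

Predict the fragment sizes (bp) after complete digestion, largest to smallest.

Linear molecule, 4 cuts → 5 fragments:
  74 − 0 = 74 bp
  453 − 74 = 379 bp
  871 − 453 = 418 bp
  1204 − 871 = 333 bp
  1925 − 1204 = 721 bp
Sorted largest to smallest: 721, 418, 379, 333, 74 bp.

721, 418, 379, 333, 74 bp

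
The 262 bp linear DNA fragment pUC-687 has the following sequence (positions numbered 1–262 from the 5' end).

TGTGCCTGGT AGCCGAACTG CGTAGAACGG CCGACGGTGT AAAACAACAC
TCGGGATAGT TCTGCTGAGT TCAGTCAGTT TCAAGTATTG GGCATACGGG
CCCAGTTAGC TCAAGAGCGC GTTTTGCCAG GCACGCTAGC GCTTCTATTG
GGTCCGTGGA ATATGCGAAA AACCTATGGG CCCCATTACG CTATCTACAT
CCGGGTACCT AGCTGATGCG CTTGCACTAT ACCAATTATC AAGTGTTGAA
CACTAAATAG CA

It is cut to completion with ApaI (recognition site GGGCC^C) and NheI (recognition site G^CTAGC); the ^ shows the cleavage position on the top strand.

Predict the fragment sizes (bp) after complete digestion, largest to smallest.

102, 80, 47, 33 bp

ApaI sites (GGGCCC) start at positions 98, 178.
ApaI cuts after base 5 of each site (before the last base), so after positions 102, 182.
The NheI site (GCTAGC) starts at position 135.
NheI cuts after the first base of each site, so after position 135.
Combined cut positions: 102, 135, 182.
Linear molecule, 3 cuts → 4 fragments:
  1–102 → 102 bp
  103–135 → 33 bp
  136–182 → 47 bp
  183–262 → 80 bp
Sorted largest to smallest: 102, 80, 47, 33 bp.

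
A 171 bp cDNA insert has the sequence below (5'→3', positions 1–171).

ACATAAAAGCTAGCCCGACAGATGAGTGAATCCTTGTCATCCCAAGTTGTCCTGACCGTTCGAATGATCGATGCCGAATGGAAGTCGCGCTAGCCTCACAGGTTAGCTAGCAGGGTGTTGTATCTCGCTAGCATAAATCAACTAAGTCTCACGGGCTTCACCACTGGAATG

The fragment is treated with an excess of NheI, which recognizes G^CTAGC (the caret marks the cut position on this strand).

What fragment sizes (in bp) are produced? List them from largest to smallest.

NheI sites (GCTAGC) start at positions 9, 89, 106, 127.
NheI cuts after the first base of each site, so after positions 9, 89, 106, 127.
Linear molecule, 4 cuts → 5 fragments:
  1–9 → 9 bp
  10–89 → 80 bp
  90–106 → 17 bp
  107–127 → 21 bp
  128–171 → 44 bp
Sorted largest to smallest: 80, 44, 21, 17, 9 bp.

80, 44, 21, 17, 9 bp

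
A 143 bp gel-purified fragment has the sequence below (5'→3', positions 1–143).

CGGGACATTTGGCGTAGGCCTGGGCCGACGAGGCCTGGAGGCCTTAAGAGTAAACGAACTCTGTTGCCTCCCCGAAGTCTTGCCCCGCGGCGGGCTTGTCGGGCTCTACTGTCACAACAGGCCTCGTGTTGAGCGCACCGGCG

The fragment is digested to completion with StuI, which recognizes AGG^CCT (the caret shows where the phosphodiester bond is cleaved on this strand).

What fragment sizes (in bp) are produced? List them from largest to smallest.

StuI sites (AGGCCT) start at positions 16, 31, 39, 119.
StuI cuts after base 3 of each site, so after positions 18, 33, 41, 121.
Linear molecule, 4 cuts → 5 fragments:
  1–18 → 18 bp
  19–33 → 15 bp
  34–41 → 8 bp
  42–121 → 80 bp
  122–143 → 22 bp
Sorted largest to smallest: 80, 22, 18, 15, 8 bp.

80, 22, 18, 15, 8 bp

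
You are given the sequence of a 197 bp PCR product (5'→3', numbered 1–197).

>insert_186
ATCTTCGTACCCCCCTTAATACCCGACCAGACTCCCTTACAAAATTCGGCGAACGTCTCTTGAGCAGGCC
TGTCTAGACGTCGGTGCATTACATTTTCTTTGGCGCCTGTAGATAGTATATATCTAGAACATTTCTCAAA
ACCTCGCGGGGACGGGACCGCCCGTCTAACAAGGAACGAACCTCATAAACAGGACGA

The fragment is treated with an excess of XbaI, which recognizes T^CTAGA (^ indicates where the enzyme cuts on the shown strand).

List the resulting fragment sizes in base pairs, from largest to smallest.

74, 73, 50 bp

XbaI sites (TCTAGA) start at positions 73, 123.
XbaI cuts after the first base of each site, so after positions 73, 123.
Linear molecule, 2 cuts → 3 fragments:
  1–73 → 73 bp
  74–123 → 50 bp
  124–197 → 74 bp
Sorted largest to smallest: 74, 73, 50 bp.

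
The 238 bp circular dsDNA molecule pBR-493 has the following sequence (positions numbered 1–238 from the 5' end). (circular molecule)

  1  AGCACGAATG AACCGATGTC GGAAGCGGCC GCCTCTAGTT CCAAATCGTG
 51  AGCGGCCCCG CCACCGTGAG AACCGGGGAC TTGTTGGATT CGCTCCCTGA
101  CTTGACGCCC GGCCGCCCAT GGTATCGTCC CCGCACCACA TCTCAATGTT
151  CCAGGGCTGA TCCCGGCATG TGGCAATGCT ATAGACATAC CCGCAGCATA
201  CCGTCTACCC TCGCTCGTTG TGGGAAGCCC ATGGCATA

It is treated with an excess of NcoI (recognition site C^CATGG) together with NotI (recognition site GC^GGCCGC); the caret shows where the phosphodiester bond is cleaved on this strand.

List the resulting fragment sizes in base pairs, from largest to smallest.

112, 91, 35 bp

NcoI sites (CCATGG) start at positions 117, 229.
NcoI cuts after the first base of each site, so after positions 117, 229.
The NotI site (GCGGCCGC) starts at position 25.
NotI cuts after base 2 of each site, so after position 26.
Combined cut positions: 26, 117, 229.
Circular molecule, 3 cuts → 3 fragments:
  27–117 → 91 bp
  118–229 → 112 bp
  230–238 then 1–26 → 9 + 26 = 35 bp
Sorted largest to smallest: 112, 91, 35 bp.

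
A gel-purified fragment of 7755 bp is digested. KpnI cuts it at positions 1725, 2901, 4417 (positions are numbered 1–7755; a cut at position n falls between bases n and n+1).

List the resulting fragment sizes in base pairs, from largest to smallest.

3338, 1725, 1516, 1176 bp

Linear molecule, 3 cuts → 4 fragments:
  1725 − 0 = 1725 bp
  2901 − 1725 = 1176 bp
  4417 − 2901 = 1516 bp
  7755 − 4417 = 3338 bp
Sorted largest to smallest: 3338, 1725, 1516, 1176 bp.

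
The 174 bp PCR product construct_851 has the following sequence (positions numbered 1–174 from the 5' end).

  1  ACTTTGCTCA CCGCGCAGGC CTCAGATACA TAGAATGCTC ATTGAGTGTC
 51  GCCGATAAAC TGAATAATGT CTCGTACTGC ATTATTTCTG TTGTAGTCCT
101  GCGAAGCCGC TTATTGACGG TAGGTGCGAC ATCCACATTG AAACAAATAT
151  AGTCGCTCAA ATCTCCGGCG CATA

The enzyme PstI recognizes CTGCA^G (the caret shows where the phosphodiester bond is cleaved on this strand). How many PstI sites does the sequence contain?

No occurrence of CTGCAG is present in the sequence.
PstI does not cut: 0 sites.

0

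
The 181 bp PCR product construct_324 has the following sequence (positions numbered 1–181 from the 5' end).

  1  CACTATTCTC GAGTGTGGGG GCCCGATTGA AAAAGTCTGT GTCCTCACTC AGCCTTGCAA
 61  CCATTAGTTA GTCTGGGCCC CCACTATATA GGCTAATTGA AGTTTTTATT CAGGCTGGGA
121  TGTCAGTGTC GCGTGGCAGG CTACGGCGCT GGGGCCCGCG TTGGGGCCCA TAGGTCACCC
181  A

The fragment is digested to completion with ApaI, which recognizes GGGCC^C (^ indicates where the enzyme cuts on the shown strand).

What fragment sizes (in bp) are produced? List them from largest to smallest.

77, 56, 23, 13, 12 bp

ApaI sites (GGGCCC) start at positions 19, 75, 152, 164.
ApaI cuts after base 5 of each site (before the last base), so after positions 23, 79, 156, 168.
Linear molecule, 4 cuts → 5 fragments:
  1–23 → 23 bp
  24–79 → 56 bp
  80–156 → 77 bp
  157–168 → 12 bp
  169–181 → 13 bp
Sorted largest to smallest: 77, 56, 23, 13, 12 bp.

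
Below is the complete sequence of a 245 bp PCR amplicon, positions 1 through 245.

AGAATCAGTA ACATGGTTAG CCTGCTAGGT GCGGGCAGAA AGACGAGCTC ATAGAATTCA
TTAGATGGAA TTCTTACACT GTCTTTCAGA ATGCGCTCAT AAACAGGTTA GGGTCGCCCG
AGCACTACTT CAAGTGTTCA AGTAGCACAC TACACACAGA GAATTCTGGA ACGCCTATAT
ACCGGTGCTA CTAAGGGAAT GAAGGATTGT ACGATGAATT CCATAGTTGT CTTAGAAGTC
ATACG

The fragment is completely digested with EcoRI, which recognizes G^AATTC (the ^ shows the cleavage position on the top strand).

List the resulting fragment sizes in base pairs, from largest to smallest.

EcoRI sites (GAATTC) start at positions 54, 68, 161, 216.
EcoRI cuts after the first base of each site, so after positions 54, 68, 161, 216.
Linear molecule, 4 cuts → 5 fragments:
  1–54 → 54 bp
  55–68 → 14 bp
  69–161 → 93 bp
  162–216 → 55 bp
  217–245 → 29 bp
Sorted largest to smallest: 93, 55, 54, 29, 14 bp.

93, 55, 54, 29, 14 bp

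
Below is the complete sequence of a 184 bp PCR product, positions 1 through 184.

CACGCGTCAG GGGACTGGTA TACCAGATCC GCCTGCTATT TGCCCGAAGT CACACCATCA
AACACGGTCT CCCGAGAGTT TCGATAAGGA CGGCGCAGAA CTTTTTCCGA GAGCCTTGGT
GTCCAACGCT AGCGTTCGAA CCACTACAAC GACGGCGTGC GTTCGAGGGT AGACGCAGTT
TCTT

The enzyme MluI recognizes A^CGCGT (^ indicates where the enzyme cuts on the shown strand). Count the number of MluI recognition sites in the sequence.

1

ACGCGT occurs starting at position 2.
MluI cuts at 1 site.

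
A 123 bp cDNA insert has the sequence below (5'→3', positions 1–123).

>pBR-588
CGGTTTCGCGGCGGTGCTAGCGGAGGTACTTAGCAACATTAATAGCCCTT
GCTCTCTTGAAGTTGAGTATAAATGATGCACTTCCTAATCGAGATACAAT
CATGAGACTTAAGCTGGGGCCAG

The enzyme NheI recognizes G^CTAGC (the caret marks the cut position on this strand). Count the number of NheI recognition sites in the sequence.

GCTAGC occurs starting at position 16.
NheI cuts at 1 site.

1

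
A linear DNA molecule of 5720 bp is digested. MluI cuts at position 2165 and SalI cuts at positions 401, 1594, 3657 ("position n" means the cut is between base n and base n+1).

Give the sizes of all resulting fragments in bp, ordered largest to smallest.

2063, 1492, 1193, 571, 401 bp

Combined cut positions (sorted): 401, 1594, 2165, 3657.
Linear molecule, 4 cuts → 5 fragments:
  401 − 0 = 401 bp
  1594 − 401 = 1193 bp
  2165 − 1594 = 571 bp
  3657 − 2165 = 1492 bp
  5720 − 3657 = 2063 bp
Sorted largest to smallest: 2063, 1492, 1193, 571, 401 bp.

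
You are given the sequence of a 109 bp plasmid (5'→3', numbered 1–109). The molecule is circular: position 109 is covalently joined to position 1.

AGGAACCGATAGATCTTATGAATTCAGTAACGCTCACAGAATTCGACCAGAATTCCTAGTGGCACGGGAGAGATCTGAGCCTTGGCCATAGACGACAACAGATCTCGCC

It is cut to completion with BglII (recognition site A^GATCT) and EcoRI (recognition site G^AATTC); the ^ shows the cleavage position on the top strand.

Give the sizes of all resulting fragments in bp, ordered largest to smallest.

29, 21, 20, 19, 11, 9 bp

BglII sites (AGATCT) start at positions 11, 71, 100.
BglII cuts after the first base of each site, so after positions 11, 71, 100.
EcoRI sites (GAATTC) start at positions 20, 39, 50.
EcoRI cuts after the first base of each site, so after positions 20, 39, 50.
Combined cut positions: 11, 20, 39, 50, 71, 100.
Circular molecule, 6 cuts → 6 fragments:
  12–20 → 9 bp
  21–39 → 19 bp
  40–50 → 11 bp
  51–71 → 21 bp
  72–100 → 29 bp
  101–109 then 1–11 → 9 + 11 = 20 bp
Sorted largest to smallest: 29, 21, 20, 19, 11, 9 bp.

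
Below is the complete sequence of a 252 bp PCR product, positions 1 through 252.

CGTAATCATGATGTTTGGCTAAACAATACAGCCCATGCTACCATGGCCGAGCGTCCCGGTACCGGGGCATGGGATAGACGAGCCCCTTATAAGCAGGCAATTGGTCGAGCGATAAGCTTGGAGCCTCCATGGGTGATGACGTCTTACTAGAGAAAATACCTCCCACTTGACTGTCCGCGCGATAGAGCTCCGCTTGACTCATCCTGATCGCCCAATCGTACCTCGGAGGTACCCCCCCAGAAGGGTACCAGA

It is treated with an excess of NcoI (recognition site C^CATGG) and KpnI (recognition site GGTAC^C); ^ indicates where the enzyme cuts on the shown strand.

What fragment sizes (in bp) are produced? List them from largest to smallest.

105, 65, 41, 21, 16, 4 bp

NcoI sites (CCATGG) start at positions 41, 127.
NcoI cuts after the first base of each site, so after positions 41, 127.
KpnI sites (GGTACC) start at positions 58, 228, 244.
KpnI cuts after base 5 of each site (before the last base), so after positions 62, 232, 248.
Combined cut positions: 41, 62, 127, 232, 248.
Linear molecule, 5 cuts → 6 fragments:
  1–41 → 41 bp
  42–62 → 21 bp
  63–127 → 65 bp
  128–232 → 105 bp
  233–248 → 16 bp
  249–252 → 4 bp
Sorted largest to smallest: 105, 65, 41, 21, 16, 4 bp.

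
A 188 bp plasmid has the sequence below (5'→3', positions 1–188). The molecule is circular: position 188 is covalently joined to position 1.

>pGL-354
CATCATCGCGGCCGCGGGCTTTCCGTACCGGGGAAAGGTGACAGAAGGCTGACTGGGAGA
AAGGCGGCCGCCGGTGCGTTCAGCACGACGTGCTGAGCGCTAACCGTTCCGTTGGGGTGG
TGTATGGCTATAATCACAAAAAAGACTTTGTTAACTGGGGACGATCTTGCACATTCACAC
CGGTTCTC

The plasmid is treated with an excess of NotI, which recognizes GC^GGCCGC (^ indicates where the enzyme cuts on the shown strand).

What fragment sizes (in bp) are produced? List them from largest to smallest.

NotI sites (GCGGCCGC) start at positions 8, 64.
NotI cuts after base 2 of each site, so after positions 9, 65.
Circular molecule, 2 cuts → 2 fragments:
  10–65 → 56 bp
  66–188 then 1–9 → 123 + 9 = 132 bp
Sorted largest to smallest: 132, 56 bp.

132, 56 bp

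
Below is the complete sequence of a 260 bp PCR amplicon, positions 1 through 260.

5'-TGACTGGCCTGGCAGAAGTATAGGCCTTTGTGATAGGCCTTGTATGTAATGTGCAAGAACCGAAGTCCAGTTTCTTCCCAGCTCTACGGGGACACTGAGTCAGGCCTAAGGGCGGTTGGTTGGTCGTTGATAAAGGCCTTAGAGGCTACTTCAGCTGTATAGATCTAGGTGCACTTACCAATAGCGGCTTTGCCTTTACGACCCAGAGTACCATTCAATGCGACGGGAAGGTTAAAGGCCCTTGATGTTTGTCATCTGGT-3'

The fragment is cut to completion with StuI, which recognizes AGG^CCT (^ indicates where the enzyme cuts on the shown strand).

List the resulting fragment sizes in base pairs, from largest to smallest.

124, 67, 32, 24, 13 bp

StuI sites (AGGCCT) start at positions 22, 35, 102, 134.
StuI cuts after base 3 of each site, so after positions 24, 37, 104, 136.
Linear molecule, 4 cuts → 5 fragments:
  1–24 → 24 bp
  25–37 → 13 bp
  38–104 → 67 bp
  105–136 → 32 bp
  137–260 → 124 bp
Sorted largest to smallest: 124, 67, 32, 24, 13 bp.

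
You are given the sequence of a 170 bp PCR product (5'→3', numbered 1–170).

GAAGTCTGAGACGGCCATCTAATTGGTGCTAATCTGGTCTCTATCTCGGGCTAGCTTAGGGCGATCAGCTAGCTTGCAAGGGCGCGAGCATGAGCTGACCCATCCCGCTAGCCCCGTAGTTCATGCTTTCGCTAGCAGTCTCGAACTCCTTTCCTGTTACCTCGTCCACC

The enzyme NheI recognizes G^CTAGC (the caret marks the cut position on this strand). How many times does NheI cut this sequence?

GCTAGC occurs starting at positions 50, 68, 107, 131.
NheI cuts at 4 sites.

4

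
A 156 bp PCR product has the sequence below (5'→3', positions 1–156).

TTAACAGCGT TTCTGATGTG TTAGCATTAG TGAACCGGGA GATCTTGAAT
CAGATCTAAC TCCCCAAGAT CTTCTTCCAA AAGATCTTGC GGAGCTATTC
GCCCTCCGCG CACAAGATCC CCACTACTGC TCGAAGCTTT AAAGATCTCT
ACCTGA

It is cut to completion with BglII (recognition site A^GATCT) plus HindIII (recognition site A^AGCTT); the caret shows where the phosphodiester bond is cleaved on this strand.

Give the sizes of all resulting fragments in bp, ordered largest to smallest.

BglII sites (AGATCT) start at positions 40, 52, 67, 82, 143.
BglII cuts after the first base of each site, so after positions 40, 52, 67, 82, 143.
The HindIII site (AAGCTT) starts at position 134.
HindIII cuts after the first base of each site, so after position 134.
Combined cut positions: 40, 52, 67, 82, 134, 143.
Linear molecule, 6 cuts → 7 fragments:
  1–40 → 40 bp
  41–52 → 12 bp
  53–67 → 15 bp
  68–82 → 15 bp
  83–134 → 52 bp
  135–143 → 9 bp
  144–156 → 13 bp
Sorted largest to smallest: 52, 40, 15, 15, 13, 12, 9 bp.

52, 40, 15, 15, 13, 12, 9 bp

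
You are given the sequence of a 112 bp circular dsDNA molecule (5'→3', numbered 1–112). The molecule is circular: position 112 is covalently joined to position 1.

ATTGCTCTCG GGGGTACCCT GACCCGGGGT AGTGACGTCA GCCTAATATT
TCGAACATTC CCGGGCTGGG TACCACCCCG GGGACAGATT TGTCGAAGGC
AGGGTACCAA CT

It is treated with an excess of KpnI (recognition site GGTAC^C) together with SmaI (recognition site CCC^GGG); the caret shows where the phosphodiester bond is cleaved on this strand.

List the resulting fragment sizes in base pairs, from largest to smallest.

37, 28, 22, 11, 8, 6 bp

KpnI sites (GGTACC) start at positions 13, 69, 103.
KpnI cuts after base 5 of each site (before the last base), so after positions 17, 73, 107.
SmaI sites (CCCGGG) start at positions 23, 60, 77.
SmaI cuts after base 3 of each site, so after positions 25, 62, 79.
Combined cut positions: 17, 25, 62, 73, 79, 107.
Circular molecule, 6 cuts → 6 fragments:
  18–25 → 8 bp
  26–62 → 37 bp
  63–73 → 11 bp
  74–79 → 6 bp
  80–107 → 28 bp
  108–112 then 1–17 → 5 + 17 = 22 bp
Sorted largest to smallest: 37, 28, 22, 11, 8, 6 bp.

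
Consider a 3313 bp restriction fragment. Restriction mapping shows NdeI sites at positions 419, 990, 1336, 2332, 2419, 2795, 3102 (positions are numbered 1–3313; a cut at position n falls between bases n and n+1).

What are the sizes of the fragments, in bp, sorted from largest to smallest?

996, 571, 419, 376, 346, 307, 211, 87 bp

Linear molecule, 7 cuts → 8 fragments:
  419 − 0 = 419 bp
  990 − 419 = 571 bp
  1336 − 990 = 346 bp
  2332 − 1336 = 996 bp
  2419 − 2332 = 87 bp
  2795 − 2419 = 376 bp
  3102 − 2795 = 307 bp
  3313 − 3102 = 211 bp
Sorted largest to smallest: 996, 571, 419, 376, 346, 307, 211, 87 bp.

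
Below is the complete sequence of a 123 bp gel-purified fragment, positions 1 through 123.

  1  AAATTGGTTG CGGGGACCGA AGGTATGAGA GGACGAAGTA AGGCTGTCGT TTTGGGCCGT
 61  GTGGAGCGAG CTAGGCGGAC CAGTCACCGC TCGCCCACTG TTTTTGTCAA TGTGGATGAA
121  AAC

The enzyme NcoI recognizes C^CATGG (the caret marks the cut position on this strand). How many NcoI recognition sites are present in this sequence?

No occurrence of CCATGG is present in the sequence.
NcoI does not cut: 0 sites.

0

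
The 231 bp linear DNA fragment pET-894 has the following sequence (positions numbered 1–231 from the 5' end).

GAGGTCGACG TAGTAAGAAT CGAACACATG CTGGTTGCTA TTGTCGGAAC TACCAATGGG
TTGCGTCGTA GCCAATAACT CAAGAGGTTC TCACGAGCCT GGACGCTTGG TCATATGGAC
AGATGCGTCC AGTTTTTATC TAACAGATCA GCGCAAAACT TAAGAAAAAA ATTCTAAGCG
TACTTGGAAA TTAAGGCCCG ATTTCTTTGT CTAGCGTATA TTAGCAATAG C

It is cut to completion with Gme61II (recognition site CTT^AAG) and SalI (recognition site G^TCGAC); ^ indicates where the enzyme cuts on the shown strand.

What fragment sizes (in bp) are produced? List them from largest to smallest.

157, 70, 4 bp

The Gme61II site (CTTAAG) starts at position 159.
Gme61II cuts after base 3 of each site, so after position 161.
The SalI site (GTCGAC) starts at position 4.
SalI cuts after the first base of each site, so after position 4.
Combined cut positions: 4, 161.
Linear molecule, 2 cuts → 3 fragments:
  1–4 → 4 bp
  5–161 → 157 bp
  162–231 → 70 bp
Sorted largest to smallest: 157, 70, 4 bp.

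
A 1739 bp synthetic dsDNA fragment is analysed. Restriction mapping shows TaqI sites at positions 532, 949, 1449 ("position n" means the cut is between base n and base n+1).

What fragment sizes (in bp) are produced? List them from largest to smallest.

532, 500, 417, 290 bp

Linear molecule, 3 cuts → 4 fragments:
  532 − 0 = 532 bp
  949 − 532 = 417 bp
  1449 − 949 = 500 bp
  1739 − 1449 = 290 bp
Sorted largest to smallest: 532, 500, 417, 290 bp.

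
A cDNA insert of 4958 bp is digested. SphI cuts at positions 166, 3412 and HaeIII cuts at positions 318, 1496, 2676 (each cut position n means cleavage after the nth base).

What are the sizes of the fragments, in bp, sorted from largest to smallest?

Combined cut positions (sorted): 166, 318, 1496, 2676, 3412.
Linear molecule, 5 cuts → 6 fragments:
  166 − 0 = 166 bp
  318 − 166 = 152 bp
  1496 − 318 = 1178 bp
  2676 − 1496 = 1180 bp
  3412 − 2676 = 736 bp
  4958 − 3412 = 1546 bp
Sorted largest to smallest: 1546, 1180, 1178, 736, 166, 152 bp.

1546, 1180, 1178, 736, 166, 152 bp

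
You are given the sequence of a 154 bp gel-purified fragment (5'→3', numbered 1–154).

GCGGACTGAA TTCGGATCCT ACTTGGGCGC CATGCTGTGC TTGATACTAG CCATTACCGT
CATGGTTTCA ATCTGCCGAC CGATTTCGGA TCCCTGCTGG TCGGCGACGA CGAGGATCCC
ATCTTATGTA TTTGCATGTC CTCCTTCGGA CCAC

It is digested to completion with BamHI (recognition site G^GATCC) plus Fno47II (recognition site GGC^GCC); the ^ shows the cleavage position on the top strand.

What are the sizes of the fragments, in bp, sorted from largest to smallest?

BamHI sites (GGATCC) start at positions 14, 88, 114.
BamHI cuts after the first base of each site, so after positions 14, 88, 114.
The Fno47II site (GGCGCC) starts at position 26.
Fno47II cuts after base 3 of each site, so after position 28.
Combined cut positions: 14, 28, 88, 114.
Linear molecule, 4 cuts → 5 fragments:
  1–14 → 14 bp
  15–28 → 14 bp
  29–88 → 60 bp
  89–114 → 26 bp
  115–154 → 40 bp
Sorted largest to smallest: 60, 40, 26, 14, 14 bp.

60, 40, 26, 14, 14 bp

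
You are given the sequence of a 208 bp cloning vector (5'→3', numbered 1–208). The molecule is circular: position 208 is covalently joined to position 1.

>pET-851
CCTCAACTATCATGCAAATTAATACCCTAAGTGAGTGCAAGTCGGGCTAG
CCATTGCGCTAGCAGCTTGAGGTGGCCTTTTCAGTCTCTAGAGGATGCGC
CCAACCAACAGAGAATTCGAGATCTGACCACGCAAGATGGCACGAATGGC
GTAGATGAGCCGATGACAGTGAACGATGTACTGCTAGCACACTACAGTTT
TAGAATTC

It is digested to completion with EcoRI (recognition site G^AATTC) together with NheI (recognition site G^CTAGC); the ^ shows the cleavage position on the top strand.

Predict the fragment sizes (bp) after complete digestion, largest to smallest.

70, 55, 51, 20, 12 bp

EcoRI sites (GAATTC) start at positions 113, 203.
EcoRI cuts after the first base of each site, so after positions 113, 203.
NheI sites (GCTAGC) start at positions 46, 58, 183.
NheI cuts after the first base of each site, so after positions 46, 58, 183.
Combined cut positions: 46, 58, 113, 183, 203.
Circular molecule, 5 cuts → 5 fragments:
  47–58 → 12 bp
  59–113 → 55 bp
  114–183 → 70 bp
  184–203 → 20 bp
  204–208 then 1–46 → 5 + 46 = 51 bp
Sorted largest to smallest: 70, 55, 51, 20, 12 bp.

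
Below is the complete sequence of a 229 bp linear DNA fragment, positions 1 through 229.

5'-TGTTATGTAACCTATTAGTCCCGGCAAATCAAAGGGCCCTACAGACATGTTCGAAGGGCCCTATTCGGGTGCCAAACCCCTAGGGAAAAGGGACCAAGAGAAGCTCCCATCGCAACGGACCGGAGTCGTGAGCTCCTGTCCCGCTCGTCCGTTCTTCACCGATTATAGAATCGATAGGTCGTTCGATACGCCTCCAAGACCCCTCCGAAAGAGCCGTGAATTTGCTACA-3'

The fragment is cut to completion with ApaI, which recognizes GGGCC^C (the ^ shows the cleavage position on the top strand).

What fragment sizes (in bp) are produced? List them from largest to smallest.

ApaI sites (GGGCCC) start at positions 34, 56.
ApaI cuts after base 5 of each site (before the last base), so after positions 38, 60.
Linear molecule, 2 cuts → 3 fragments:
  1–38 → 38 bp
  39–60 → 22 bp
  61–229 → 169 bp
Sorted largest to smallest: 169, 38, 22 bp.

169, 38, 22 bp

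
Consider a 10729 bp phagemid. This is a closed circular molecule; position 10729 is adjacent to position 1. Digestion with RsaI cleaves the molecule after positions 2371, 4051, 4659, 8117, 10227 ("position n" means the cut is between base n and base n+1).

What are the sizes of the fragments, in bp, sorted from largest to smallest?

Circular molecule, 5 cuts → 5 fragments:
  4051 − 2371 = 1680 bp
  4659 − 4051 = 608 bp
  8117 − 4659 = 3458 bp
  10227 − 8117 = 2110 bp
  wrap: 10729 − 10227 + 2371 = 2873 bp
Sorted largest to smallest: 3458, 2873, 2110, 1680, 608 bp.

3458, 2873, 2110, 1680, 608 bp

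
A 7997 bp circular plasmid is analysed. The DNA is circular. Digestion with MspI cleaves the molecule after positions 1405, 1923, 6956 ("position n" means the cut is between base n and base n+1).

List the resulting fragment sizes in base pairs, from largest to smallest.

5033, 2446, 518 bp

Circular molecule, 3 cuts → 3 fragments:
  1923 − 1405 = 518 bp
  6956 − 1923 = 5033 bp
  wrap: 7997 − 6956 + 1405 = 2446 bp
Sorted largest to smallest: 5033, 2446, 518 bp.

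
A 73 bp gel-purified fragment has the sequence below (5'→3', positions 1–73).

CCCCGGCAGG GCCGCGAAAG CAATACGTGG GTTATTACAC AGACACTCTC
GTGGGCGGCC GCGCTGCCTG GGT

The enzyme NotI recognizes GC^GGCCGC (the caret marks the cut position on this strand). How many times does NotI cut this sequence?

1

GCGGCCGC occurs starting at position 55.
NotI cuts at 1 site.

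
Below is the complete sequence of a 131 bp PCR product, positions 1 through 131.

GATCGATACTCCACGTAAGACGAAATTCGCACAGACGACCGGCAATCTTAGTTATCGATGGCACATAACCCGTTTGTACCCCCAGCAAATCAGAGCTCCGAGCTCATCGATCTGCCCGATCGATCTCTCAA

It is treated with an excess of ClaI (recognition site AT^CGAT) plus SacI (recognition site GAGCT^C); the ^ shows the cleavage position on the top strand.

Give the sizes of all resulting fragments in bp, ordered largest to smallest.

52, 42, 13, 11, 7, 3, 3 bp

ClaI sites (ATCGAT) start at positions 2, 54, 106, 119.
ClaI cuts after base 2 of each site, so after positions 3, 55, 107, 120.
SacI sites (GAGCTC) start at positions 93, 100.
SacI cuts after base 5 of each site (before the last base), so after positions 97, 104.
Combined cut positions: 3, 55, 97, 104, 107, 120.
Linear molecule, 6 cuts → 7 fragments:
  1–3 → 3 bp
  4–55 → 52 bp
  56–97 → 42 bp
  98–104 → 7 bp
  105–107 → 3 bp
  108–120 → 13 bp
  121–131 → 11 bp
Sorted largest to smallest: 52, 42, 13, 11, 7, 3, 3 bp.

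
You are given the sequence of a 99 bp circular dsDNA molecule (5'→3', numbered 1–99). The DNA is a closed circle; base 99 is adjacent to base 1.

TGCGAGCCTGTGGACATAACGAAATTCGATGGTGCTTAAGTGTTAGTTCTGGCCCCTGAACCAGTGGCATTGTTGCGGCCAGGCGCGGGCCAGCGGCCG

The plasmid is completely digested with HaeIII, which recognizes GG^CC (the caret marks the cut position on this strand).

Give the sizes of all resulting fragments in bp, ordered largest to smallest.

HaeIII sites (GGCC) start at positions 51, 77, 88, 95.
HaeIII cuts after base 2 of each site, so after positions 52, 78, 89, 96.
Circular molecule, 4 cuts → 4 fragments:
  53–78 → 26 bp
  79–89 → 11 bp
  90–96 → 7 bp
  97–99 then 1–52 → 3 + 52 = 55 bp
Sorted largest to smallest: 55, 26, 11, 7 bp.

55, 26, 11, 7 bp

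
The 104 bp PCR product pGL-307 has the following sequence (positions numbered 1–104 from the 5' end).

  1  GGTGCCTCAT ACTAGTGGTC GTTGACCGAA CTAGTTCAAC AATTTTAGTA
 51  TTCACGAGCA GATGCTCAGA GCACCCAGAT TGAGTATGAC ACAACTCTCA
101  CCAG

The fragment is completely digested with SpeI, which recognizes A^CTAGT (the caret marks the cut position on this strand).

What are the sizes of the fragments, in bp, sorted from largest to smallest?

SpeI sites (ACTAGT) start at positions 11, 30.
SpeI cuts after the first base of each site, so after positions 11, 30.
Linear molecule, 2 cuts → 3 fragments:
  1–11 → 11 bp
  12–30 → 19 bp
  31–104 → 74 bp
Sorted largest to smallest: 74, 19, 11 bp.

74, 19, 11 bp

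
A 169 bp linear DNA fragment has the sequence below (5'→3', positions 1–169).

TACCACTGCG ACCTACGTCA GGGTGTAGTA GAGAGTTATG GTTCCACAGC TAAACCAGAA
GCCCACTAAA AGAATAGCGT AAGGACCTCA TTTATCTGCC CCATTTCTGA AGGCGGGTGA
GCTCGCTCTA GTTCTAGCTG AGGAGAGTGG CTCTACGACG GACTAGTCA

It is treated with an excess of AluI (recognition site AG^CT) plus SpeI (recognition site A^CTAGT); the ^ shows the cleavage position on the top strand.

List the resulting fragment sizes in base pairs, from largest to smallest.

72, 49, 25, 16, 7 bp

AluI sites (AGCT) start at positions 48, 120, 136.
AluI cuts after base 2 of each site, so after positions 49, 121, 137.
The SpeI site (ACTAGT) starts at position 162.
SpeI cuts after the first base of each site, so after position 162.
Combined cut positions: 49, 121, 137, 162.
Linear molecule, 4 cuts → 5 fragments:
  1–49 → 49 bp
  50–121 → 72 bp
  122–137 → 16 bp
  138–162 → 25 bp
  163–169 → 7 bp
Sorted largest to smallest: 72, 49, 25, 16, 7 bp.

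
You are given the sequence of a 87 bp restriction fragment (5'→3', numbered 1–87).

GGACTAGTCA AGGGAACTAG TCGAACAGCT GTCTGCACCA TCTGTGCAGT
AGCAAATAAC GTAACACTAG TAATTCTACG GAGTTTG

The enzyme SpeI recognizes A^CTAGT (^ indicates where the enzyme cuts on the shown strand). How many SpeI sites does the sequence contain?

ACTAGT occurs starting at positions 3, 16, 66.
SpeI cuts at 3 sites.

3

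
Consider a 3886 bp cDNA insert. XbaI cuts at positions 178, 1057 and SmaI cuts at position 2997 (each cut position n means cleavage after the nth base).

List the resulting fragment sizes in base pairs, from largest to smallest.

Combined cut positions (sorted): 178, 1057, 2997.
Linear molecule, 3 cuts → 4 fragments:
  178 − 0 = 178 bp
  1057 − 178 = 879 bp
  2997 − 1057 = 1940 bp
  3886 − 2997 = 889 bp
Sorted largest to smallest: 1940, 889, 879, 178 bp.

1940, 889, 879, 178 bp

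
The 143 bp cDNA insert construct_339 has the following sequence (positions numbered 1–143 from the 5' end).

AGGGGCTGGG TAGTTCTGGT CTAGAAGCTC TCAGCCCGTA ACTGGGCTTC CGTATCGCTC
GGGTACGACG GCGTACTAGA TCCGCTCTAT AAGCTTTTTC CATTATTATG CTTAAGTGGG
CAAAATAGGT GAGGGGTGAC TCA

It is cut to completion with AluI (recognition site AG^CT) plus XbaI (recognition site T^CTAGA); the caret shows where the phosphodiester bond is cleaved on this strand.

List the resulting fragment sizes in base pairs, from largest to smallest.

66, 50, 20, 7 bp

AluI sites (AGCT) start at positions 26, 92.
AluI cuts after base 2 of each site, so after positions 27, 93.
The XbaI site (TCTAGA) starts at position 20.
XbaI cuts after the first base of each site, so after position 20.
Combined cut positions: 20, 27, 93.
Linear molecule, 3 cuts → 4 fragments:
  1–20 → 20 bp
  21–27 → 7 bp
  28–93 → 66 bp
  94–143 → 50 bp
Sorted largest to smallest: 66, 50, 20, 7 bp.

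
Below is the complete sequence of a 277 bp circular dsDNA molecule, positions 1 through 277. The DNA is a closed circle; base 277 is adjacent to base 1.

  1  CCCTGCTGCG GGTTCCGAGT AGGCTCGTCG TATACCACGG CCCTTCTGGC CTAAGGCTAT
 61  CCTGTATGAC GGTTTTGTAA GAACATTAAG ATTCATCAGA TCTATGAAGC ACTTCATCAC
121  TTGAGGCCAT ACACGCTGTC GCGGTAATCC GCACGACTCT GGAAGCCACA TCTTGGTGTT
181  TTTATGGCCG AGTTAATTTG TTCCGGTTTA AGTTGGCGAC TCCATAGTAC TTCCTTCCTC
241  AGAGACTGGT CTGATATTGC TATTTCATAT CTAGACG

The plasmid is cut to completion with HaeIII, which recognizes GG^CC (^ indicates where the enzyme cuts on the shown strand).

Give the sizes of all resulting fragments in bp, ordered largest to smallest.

HaeIII sites (GGCC) start at positions 39, 48, 125, 186.
HaeIII cuts after base 2 of each site, so after positions 40, 49, 126, 187.
Circular molecule, 4 cuts → 4 fragments:
  41–49 → 9 bp
  50–126 → 77 bp
  127–187 → 61 bp
  188–277 then 1–40 → 90 + 40 = 130 bp
Sorted largest to smallest: 130, 77, 61, 9 bp.

130, 77, 61, 9 bp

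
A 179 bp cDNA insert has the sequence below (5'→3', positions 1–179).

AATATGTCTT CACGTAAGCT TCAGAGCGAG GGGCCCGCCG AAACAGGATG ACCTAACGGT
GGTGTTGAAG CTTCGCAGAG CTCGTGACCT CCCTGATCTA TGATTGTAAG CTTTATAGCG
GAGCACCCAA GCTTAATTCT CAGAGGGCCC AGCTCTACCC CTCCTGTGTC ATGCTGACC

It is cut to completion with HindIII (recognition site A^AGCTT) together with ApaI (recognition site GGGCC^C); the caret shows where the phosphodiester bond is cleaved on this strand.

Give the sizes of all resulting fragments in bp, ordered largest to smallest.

HindIII sites (AAGCTT) start at positions 16, 68, 108, 129.
HindIII cuts after the first base of each site, so after positions 16, 68, 108, 129.
ApaI sites (GGGCCC) start at positions 31, 145.
ApaI cuts after base 5 of each site (before the last base), so after positions 35, 149.
Combined cut positions: 16, 35, 68, 108, 129, 149.
Linear molecule, 6 cuts → 7 fragments:
  1–16 → 16 bp
  17–35 → 19 bp
  36–68 → 33 bp
  69–108 → 40 bp
  109–129 → 21 bp
  130–149 → 20 bp
  150–179 → 30 bp
Sorted largest to smallest: 40, 33, 30, 21, 20, 19, 16 bp.

40, 33, 30, 21, 20, 19, 16 bp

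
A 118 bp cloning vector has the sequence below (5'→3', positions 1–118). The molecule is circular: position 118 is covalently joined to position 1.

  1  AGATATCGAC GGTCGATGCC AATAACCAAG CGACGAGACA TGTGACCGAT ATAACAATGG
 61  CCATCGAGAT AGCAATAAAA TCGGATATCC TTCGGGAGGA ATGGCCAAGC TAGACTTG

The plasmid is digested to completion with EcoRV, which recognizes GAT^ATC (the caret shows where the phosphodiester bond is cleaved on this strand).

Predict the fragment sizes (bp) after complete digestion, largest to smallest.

EcoRV sites (GATATC) start at positions 2, 84.
EcoRV cuts after base 3 of each site, so after positions 4, 86.
Circular molecule, 2 cuts → 2 fragments:
  5–86 → 82 bp
  87–118 then 1–4 → 32 + 4 = 36 bp
Sorted largest to smallest: 82, 36 bp.

82, 36 bp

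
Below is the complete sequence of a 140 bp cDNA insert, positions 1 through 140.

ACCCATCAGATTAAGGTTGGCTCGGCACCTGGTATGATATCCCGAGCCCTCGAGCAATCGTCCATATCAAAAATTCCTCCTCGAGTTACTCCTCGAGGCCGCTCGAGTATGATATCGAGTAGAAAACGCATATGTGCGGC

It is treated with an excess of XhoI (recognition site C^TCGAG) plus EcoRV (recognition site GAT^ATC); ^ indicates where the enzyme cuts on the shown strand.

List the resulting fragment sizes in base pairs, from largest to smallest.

XhoI sites (CTCGAG) start at positions 49, 80, 92, 102.
XhoI cuts after the first base of each site, so after positions 49, 80, 92, 102.
EcoRV sites (GATATC) start at positions 36, 111.
EcoRV cuts after base 3 of each site, so after positions 38, 113.
Combined cut positions: 38, 49, 80, 92, 102, 113.
Linear molecule, 6 cuts → 7 fragments:
  1–38 → 38 bp
  39–49 → 11 bp
  50–80 → 31 bp
  81–92 → 12 bp
  93–102 → 10 bp
  103–113 → 11 bp
  114–140 → 27 bp
Sorted largest to smallest: 38, 31, 27, 12, 11, 11, 10 bp.

38, 31, 27, 12, 11, 11, 10 bp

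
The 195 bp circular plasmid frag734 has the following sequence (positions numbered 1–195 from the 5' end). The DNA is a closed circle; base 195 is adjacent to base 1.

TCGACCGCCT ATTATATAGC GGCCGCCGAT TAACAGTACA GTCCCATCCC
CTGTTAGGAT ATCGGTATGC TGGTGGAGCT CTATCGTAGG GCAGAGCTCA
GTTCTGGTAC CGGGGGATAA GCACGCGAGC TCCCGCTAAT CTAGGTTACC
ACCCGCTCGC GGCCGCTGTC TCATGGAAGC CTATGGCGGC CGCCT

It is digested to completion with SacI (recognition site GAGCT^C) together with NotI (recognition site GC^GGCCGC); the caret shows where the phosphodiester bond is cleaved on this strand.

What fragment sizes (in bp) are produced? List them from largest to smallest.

60, 33, 29, 28, 27, 18 bp

SacI sites (GAGCTC) start at positions 76, 94, 127.
SacI cuts after base 5 of each site (before the last base), so after positions 80, 98, 131.
NotI sites (GCGGCCGC) start at positions 19, 159, 186.
NotI cuts after base 2 of each site, so after positions 20, 160, 187.
Combined cut positions: 20, 80, 98, 131, 160, 187.
Circular molecule, 6 cuts → 6 fragments:
  21–80 → 60 bp
  81–98 → 18 bp
  99–131 → 33 bp
  132–160 → 29 bp
  161–187 → 27 bp
  188–195 then 1–20 → 8 + 20 = 28 bp
Sorted largest to smallest: 60, 33, 29, 28, 27, 18 bp.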